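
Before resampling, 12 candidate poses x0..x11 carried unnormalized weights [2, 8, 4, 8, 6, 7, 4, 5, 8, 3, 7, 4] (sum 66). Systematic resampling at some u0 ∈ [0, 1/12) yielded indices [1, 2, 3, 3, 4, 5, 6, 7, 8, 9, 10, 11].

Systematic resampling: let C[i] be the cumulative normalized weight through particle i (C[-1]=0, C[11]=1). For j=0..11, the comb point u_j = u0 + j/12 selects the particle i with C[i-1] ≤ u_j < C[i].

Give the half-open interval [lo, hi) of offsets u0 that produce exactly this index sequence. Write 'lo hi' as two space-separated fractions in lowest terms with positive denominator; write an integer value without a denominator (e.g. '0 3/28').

3/44 1/12

C = [1/33, 5/33, 7/33, 1/3, 14/33, 35/66, 13/22, 2/3, 26/33, 5/6, 31/33, 1]
j=0 picked index 1: u0 ∈ [1/33, 5/33)
j=1 picked index 2: u0 ∈ [3/44, 17/132)
j=2 picked index 3: u0 ∈ [1/22, 1/6)
j=3 picked index 3: u0 ∈ [-5/132, 1/12)
j=4 picked index 4: u0 ∈ [0, 1/11)
j=5 picked index 5: u0 ∈ [1/132, 5/44)
j=6 picked index 6: u0 ∈ [1/33, 1/11)
j=7 picked index 7: u0 ∈ [1/132, 1/12)
j=8 picked index 8: u0 ∈ [0, 4/33)
j=9 picked index 9: u0 ∈ [5/132, 1/12)
j=10 picked index 10: u0 ∈ [0, 7/66)
j=11 picked index 11: u0 ∈ [1/44, 1/12)
intersection: [3/44, 1/12)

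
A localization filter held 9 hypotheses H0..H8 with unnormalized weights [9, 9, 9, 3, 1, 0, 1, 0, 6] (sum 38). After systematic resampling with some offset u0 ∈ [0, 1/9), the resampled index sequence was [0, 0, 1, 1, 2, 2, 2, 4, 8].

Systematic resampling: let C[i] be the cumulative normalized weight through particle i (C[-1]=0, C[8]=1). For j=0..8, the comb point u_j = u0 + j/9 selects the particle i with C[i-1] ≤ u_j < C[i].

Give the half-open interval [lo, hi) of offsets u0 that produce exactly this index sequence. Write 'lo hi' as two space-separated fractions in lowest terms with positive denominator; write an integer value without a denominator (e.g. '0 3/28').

C = [9/38, 9/19, 27/38, 15/19, 31/38, 31/38, 16/19, 16/19, 1]
j=0 picked index 0: u0 ∈ [0, 9/38)
j=1 picked index 0: u0 ∈ [-1/9, 43/342)
j=2 picked index 1: u0 ∈ [5/342, 43/171)
j=3 picked index 1: u0 ∈ [-11/114, 8/57)
j=4 picked index 2: u0 ∈ [5/171, 91/342)
j=5 picked index 2: u0 ∈ [-14/171, 53/342)
j=6 picked index 2: u0 ∈ [-11/57, 5/114)
j=7 picked index 4: u0 ∈ [2/171, 13/342)
j=8 picked index 8: u0 ∈ [-8/171, 1/9)
intersection: [5/171, 13/342)

5/171 13/342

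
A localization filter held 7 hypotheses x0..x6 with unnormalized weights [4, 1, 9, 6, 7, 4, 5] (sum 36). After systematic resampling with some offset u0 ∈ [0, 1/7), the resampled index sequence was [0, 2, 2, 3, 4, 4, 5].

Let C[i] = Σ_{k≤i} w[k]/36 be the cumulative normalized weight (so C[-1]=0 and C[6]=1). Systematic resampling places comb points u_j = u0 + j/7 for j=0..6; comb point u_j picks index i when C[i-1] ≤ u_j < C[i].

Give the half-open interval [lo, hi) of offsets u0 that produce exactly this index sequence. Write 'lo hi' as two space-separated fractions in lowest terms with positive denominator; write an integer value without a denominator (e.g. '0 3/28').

0 1/252

C = [1/9, 5/36, 7/18, 5/9, 3/4, 31/36, 1]
j=0 picked index 0: u0 ∈ [0, 1/9)
j=1 picked index 2: u0 ∈ [-1/252, 31/126)
j=2 picked index 2: u0 ∈ [-37/252, 13/126)
j=3 picked index 3: u0 ∈ [-5/126, 8/63)
j=4 picked index 4: u0 ∈ [-1/63, 5/28)
j=5 picked index 4: u0 ∈ [-10/63, 1/28)
j=6 picked index 5: u0 ∈ [-3/28, 1/252)
intersection: [0, 1/252)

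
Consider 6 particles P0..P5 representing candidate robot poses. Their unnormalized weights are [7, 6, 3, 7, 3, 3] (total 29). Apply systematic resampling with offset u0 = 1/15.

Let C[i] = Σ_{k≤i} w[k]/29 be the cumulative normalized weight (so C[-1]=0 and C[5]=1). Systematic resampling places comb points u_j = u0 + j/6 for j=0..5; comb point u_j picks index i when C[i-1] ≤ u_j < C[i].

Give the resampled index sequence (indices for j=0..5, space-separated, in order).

C = [7/29, 13/29, 16/29, 23/29, 26/29, 1]
j=0: u_0=1/15 ∈ [0, 7/29) → index 0
j=1: u_1=7/30 ∈ [0, 7/29) → index 0
j=2: u_2=2/5 ∈ [7/29, 13/29) → index 1
j=3: u_3=17/30 ∈ [16/29, 23/29) → index 3
j=4: u_4=11/15 ∈ [16/29, 23/29) → index 3
j=5: u_5=9/10 ∈ [26/29, 1) → index 5

0 0 1 3 3 5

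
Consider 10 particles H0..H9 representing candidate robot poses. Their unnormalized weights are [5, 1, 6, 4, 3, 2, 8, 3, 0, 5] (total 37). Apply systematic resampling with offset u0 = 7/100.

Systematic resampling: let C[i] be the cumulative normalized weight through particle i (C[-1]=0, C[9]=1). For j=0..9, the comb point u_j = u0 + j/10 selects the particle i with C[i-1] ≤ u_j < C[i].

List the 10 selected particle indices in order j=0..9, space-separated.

0 2 2 3 4 6 6 6 9 9

C = [5/37, 6/37, 12/37, 16/37, 19/37, 21/37, 29/37, 32/37, 32/37, 1]
j=0: u_0=7/100 ∈ [0, 5/37) → index 0
j=1: u_1=17/100 ∈ [6/37, 12/37) → index 2
j=2: u_2=27/100 ∈ [6/37, 12/37) → index 2
j=3: u_3=37/100 ∈ [12/37, 16/37) → index 3
j=4: u_4=47/100 ∈ [16/37, 19/37) → index 4
j=5: u_5=57/100 ∈ [21/37, 29/37) → index 6
j=6: u_6=67/100 ∈ [21/37, 29/37) → index 6
j=7: u_7=77/100 ∈ [21/37, 29/37) → index 6
j=8: u_8=87/100 ∈ [32/37, 1) → index 9
j=9: u_9=97/100 ∈ [32/37, 1) → index 9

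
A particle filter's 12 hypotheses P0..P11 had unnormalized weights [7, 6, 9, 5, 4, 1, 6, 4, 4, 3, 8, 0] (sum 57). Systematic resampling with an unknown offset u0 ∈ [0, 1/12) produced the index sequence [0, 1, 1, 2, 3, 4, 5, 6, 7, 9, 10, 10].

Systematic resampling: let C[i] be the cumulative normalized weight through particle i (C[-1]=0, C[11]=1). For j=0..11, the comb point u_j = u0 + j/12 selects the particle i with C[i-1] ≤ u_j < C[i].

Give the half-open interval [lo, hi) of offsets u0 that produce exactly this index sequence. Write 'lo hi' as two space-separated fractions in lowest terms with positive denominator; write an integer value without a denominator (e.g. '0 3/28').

C = [7/57, 13/57, 22/57, 9/19, 31/57, 32/57, 2/3, 14/19, 46/57, 49/57, 1, 1]
j=0 picked index 0: u0 ∈ [0, 7/57)
j=1 picked index 1: u0 ∈ [3/76, 11/76)
j=2 picked index 1: u0 ∈ [-5/114, 7/114)
j=3 picked index 2: u0 ∈ [-5/228, 31/228)
j=4 picked index 3: u0 ∈ [1/19, 8/57)
j=5 picked index 4: u0 ∈ [13/228, 29/228)
j=6 picked index 5: u0 ∈ [5/114, 7/114)
j=7 picked index 6: u0 ∈ [-5/228, 1/12)
j=8 picked index 7: u0 ∈ [0, 4/57)
j=9 picked index 9: u0 ∈ [13/228, 25/228)
j=10 picked index 10: u0 ∈ [1/38, 1/6)
j=11 picked index 10: u0 ∈ [-13/228, 1/12)
intersection: [13/228, 7/114)

13/228 7/114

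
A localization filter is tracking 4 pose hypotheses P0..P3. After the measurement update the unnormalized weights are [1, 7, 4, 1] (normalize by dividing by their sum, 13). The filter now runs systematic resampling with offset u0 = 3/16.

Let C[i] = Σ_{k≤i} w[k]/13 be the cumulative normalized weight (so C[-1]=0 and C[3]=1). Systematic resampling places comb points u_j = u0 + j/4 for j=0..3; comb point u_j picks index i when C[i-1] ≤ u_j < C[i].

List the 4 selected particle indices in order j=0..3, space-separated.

C = [1/13, 8/13, 12/13, 1]
j=0: u_0=3/16 ∈ [1/13, 8/13) → index 1
j=1: u_1=7/16 ∈ [1/13, 8/13) → index 1
j=2: u_2=11/16 ∈ [8/13, 12/13) → index 2
j=3: u_3=15/16 ∈ [12/13, 1) → index 3

1 1 2 3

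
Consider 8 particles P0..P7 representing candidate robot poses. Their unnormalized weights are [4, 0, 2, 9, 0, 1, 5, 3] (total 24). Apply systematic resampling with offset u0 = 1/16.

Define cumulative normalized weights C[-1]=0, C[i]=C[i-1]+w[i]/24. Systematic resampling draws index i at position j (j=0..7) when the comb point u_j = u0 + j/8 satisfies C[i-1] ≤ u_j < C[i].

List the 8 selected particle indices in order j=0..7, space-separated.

0 2 3 3 3 6 6 7

C = [1/6, 1/6, 1/4, 5/8, 5/8, 2/3, 7/8, 1]
j=0: u_0=1/16 ∈ [0, 1/6) → index 0
j=1: u_1=3/16 ∈ [1/6, 1/4) → index 2
j=2: u_2=5/16 ∈ [1/4, 5/8) → index 3
j=3: u_3=7/16 ∈ [1/4, 5/8) → index 3
j=4: u_4=9/16 ∈ [1/4, 5/8) → index 3
j=5: u_5=11/16 ∈ [2/3, 7/8) → index 6
j=6: u_6=13/16 ∈ [2/3, 7/8) → index 6
j=7: u_7=15/16 ∈ [7/8, 1) → index 7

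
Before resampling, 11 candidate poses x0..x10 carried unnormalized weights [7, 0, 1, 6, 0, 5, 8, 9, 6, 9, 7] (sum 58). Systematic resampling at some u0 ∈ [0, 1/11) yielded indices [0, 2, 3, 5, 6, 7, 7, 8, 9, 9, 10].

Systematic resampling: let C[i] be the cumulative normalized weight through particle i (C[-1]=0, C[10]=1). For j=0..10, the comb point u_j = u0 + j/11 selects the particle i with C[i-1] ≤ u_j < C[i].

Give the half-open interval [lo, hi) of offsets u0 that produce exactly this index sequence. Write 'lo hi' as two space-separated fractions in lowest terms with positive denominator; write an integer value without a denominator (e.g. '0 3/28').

C = [7/58, 7/58, 4/29, 7/29, 7/29, 19/58, 27/58, 18/29, 21/29, 51/58, 1]
j=0 picked index 0: u0 ∈ [0, 7/58)
j=1 picked index 2: u0 ∈ [19/638, 15/319)
j=2 picked index 3: u0 ∈ [-14/319, 19/319)
j=3 picked index 5: u0 ∈ [-10/319, 35/638)
j=4 picked index 6: u0 ∈ [-23/638, 65/638)
j=5 picked index 7: u0 ∈ [7/638, 53/319)
j=6 picked index 7: u0 ∈ [-51/638, 24/319)
j=7 picked index 8: u0 ∈ [-5/319, 28/319)
j=8 picked index 9: u0 ∈ [-1/319, 97/638)
j=9 picked index 9: u0 ∈ [-30/319, 39/638)
j=10 picked index 10: u0 ∈ [-19/638, 1/11)
intersection: [19/638, 15/319)

19/638 15/319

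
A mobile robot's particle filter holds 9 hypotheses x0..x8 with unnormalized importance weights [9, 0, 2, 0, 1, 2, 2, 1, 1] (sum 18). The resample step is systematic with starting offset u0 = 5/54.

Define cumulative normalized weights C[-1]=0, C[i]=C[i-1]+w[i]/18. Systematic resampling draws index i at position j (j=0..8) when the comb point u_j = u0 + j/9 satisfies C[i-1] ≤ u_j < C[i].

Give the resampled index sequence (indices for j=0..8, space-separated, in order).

0 0 0 0 2 4 5 6 8

C = [1/2, 1/2, 11/18, 11/18, 2/3, 7/9, 8/9, 17/18, 1]
j=0: u_0=5/54 ∈ [0, 1/2) → index 0
j=1: u_1=11/54 ∈ [0, 1/2) → index 0
j=2: u_2=17/54 ∈ [0, 1/2) → index 0
j=3: u_3=23/54 ∈ [0, 1/2) → index 0
j=4: u_4=29/54 ∈ [1/2, 11/18) → index 2
j=5: u_5=35/54 ∈ [11/18, 2/3) → index 4
j=6: u_6=41/54 ∈ [2/3, 7/9) → index 5
j=7: u_7=47/54 ∈ [7/9, 8/9) → index 6
j=8: u_8=53/54 ∈ [17/18, 1) → index 8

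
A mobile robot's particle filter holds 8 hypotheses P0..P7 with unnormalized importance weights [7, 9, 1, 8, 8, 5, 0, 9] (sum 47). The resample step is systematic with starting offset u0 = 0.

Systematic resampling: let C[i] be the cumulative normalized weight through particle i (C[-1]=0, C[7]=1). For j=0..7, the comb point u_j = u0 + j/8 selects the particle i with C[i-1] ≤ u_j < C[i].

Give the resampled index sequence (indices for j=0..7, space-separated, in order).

C = [7/47, 16/47, 17/47, 25/47, 33/47, 38/47, 38/47, 1]
j=0: u_0=0 ∈ [0, 7/47) → index 0
j=1: u_1=1/8 ∈ [0, 7/47) → index 0
j=2: u_2=1/4 ∈ [7/47, 16/47) → index 1
j=3: u_3=3/8 ∈ [17/47, 25/47) → index 3
j=4: u_4=1/2 ∈ [17/47, 25/47) → index 3
j=5: u_5=5/8 ∈ [25/47, 33/47) → index 4
j=6: u_6=3/4 ∈ [33/47, 38/47) → index 5
j=7: u_7=7/8 ∈ [38/47, 1) → index 7

0 0 1 3 3 4 5 7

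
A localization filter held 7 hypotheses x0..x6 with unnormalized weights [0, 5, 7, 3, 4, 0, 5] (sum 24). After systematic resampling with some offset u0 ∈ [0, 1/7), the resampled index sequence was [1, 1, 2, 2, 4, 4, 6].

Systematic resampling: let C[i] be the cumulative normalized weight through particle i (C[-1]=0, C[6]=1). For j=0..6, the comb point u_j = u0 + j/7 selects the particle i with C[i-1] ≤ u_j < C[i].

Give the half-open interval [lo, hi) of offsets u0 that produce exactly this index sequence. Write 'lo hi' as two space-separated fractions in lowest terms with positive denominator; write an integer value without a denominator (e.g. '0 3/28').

C = [0, 5/24, 1/2, 5/8, 19/24, 19/24, 1]
j=0 picked index 1: u0 ∈ [0, 5/24)
j=1 picked index 1: u0 ∈ [-1/7, 11/168)
j=2 picked index 2: u0 ∈ [-13/168, 3/14)
j=3 picked index 2: u0 ∈ [-37/168, 1/14)
j=4 picked index 4: u0 ∈ [3/56, 37/168)
j=5 picked index 4: u0 ∈ [-5/56, 13/168)
j=6 picked index 6: u0 ∈ [-11/168, 1/7)
intersection: [3/56, 11/168)

3/56 11/168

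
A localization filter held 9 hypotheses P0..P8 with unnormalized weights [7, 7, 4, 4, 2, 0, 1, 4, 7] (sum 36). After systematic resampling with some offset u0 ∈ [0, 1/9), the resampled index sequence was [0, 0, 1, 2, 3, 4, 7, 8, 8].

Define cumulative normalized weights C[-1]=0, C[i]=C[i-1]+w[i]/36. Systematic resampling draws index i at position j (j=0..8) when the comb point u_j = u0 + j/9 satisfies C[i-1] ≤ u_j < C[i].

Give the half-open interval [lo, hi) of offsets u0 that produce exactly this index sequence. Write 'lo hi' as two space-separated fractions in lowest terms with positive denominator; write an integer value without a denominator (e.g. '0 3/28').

C = [7/36, 7/18, 1/2, 11/18, 2/3, 2/3, 25/36, 29/36, 1]
j=0 picked index 0: u0 ∈ [0, 7/36)
j=1 picked index 0: u0 ∈ [-1/9, 1/12)
j=2 picked index 1: u0 ∈ [-1/36, 1/6)
j=3 picked index 2: u0 ∈ [1/18, 1/6)
j=4 picked index 3: u0 ∈ [1/18, 1/6)
j=5 picked index 4: u0 ∈ [1/18, 1/9)
j=6 picked index 7: u0 ∈ [1/36, 5/36)
j=7 picked index 8: u0 ∈ [1/36, 2/9)
j=8 picked index 8: u0 ∈ [-1/12, 1/9)
intersection: [1/18, 1/12)

1/18 1/12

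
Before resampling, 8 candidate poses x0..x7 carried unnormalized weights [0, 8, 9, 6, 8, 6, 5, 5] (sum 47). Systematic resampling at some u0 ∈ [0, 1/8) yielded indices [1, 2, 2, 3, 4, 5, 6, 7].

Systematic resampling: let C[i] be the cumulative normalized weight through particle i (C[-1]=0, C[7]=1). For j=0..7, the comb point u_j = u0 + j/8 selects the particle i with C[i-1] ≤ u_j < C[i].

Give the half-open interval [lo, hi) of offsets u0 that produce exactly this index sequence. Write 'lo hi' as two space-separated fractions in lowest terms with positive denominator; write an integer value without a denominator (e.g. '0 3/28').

17/376 21/188

C = [0, 8/47, 17/47, 23/47, 31/47, 37/47, 42/47, 1]
j=0 picked index 1: u0 ∈ [0, 8/47)
j=1 picked index 2: u0 ∈ [17/376, 89/376)
j=2 picked index 2: u0 ∈ [-15/188, 21/188)
j=3 picked index 3: u0 ∈ [-5/376, 43/376)
j=4 picked index 4: u0 ∈ [-1/94, 15/94)
j=5 picked index 5: u0 ∈ [13/376, 61/376)
j=6 picked index 6: u0 ∈ [7/188, 27/188)
j=7 picked index 7: u0 ∈ [7/376, 1/8)
intersection: [17/376, 21/188)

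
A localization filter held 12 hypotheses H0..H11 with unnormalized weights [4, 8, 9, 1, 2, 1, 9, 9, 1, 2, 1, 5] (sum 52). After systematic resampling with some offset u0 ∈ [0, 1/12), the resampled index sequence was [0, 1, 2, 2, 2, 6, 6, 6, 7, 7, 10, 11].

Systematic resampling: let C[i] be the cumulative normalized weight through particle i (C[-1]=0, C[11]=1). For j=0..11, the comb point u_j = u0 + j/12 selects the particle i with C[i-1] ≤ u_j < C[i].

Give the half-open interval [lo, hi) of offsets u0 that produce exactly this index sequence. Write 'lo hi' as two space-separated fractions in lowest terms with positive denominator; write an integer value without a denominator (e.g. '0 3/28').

5/78 11/156

C = [1/13, 3/13, 21/52, 11/26, 6/13, 25/52, 17/26, 43/52, 11/13, 23/26, 47/52, 1]
j=0 picked index 0: u0 ∈ [0, 1/13)
j=1 picked index 1: u0 ∈ [-1/156, 23/156)
j=2 picked index 2: u0 ∈ [5/78, 37/156)
j=3 picked index 2: u0 ∈ [-1/52, 2/13)
j=4 picked index 2: u0 ∈ [-4/39, 11/156)
j=5 picked index 6: u0 ∈ [5/78, 37/156)
j=6 picked index 6: u0 ∈ [-1/52, 2/13)
j=7 picked index 6: u0 ∈ [-4/39, 11/156)
j=8 picked index 7: u0 ∈ [-1/78, 25/156)
j=9 picked index 7: u0 ∈ [-5/52, 1/13)
j=10 picked index 10: u0 ∈ [2/39, 11/156)
j=11 picked index 11: u0 ∈ [-1/78, 1/12)
intersection: [5/78, 11/156)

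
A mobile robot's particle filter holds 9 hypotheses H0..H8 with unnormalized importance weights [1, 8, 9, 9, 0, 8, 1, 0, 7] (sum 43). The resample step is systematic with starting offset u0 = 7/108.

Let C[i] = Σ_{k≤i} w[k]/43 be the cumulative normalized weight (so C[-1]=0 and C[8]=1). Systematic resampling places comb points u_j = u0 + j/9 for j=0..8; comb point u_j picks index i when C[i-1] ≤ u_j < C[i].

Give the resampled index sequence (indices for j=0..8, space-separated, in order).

C = [1/43, 9/43, 18/43, 27/43, 27/43, 35/43, 36/43, 36/43, 1]
j=0: u_0=7/108 ∈ [1/43, 9/43) → index 1
j=1: u_1=19/108 ∈ [1/43, 9/43) → index 1
j=2: u_2=31/108 ∈ [9/43, 18/43) → index 2
j=3: u_3=43/108 ∈ [9/43, 18/43) → index 2
j=4: u_4=55/108 ∈ [18/43, 27/43) → index 3
j=5: u_5=67/108 ∈ [18/43, 27/43) → index 3
j=6: u_6=79/108 ∈ [27/43, 35/43) → index 5
j=7: u_7=91/108 ∈ [36/43, 1) → index 8
j=8: u_8=103/108 ∈ [36/43, 1) → index 8

1 1 2 2 3 3 5 8 8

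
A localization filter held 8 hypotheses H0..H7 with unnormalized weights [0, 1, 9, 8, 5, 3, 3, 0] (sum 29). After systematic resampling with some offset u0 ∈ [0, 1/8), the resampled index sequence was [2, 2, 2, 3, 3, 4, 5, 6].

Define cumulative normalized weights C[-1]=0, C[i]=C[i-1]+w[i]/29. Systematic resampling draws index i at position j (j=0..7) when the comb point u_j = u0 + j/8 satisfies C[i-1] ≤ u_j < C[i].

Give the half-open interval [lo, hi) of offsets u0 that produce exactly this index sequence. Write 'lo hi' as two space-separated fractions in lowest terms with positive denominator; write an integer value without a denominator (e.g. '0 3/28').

C = [0, 1/29, 10/29, 18/29, 23/29, 26/29, 1, 1]
j=0 picked index 2: u0 ∈ [1/29, 10/29)
j=1 picked index 2: u0 ∈ [-21/232, 51/232)
j=2 picked index 2: u0 ∈ [-25/116, 11/116)
j=3 picked index 3: u0 ∈ [-7/232, 57/232)
j=4 picked index 3: u0 ∈ [-9/58, 7/58)
j=5 picked index 4: u0 ∈ [-1/232, 39/232)
j=6 picked index 5: u0 ∈ [5/116, 17/116)
j=7 picked index 6: u0 ∈ [5/232, 1/8)
intersection: [5/116, 11/116)

5/116 11/116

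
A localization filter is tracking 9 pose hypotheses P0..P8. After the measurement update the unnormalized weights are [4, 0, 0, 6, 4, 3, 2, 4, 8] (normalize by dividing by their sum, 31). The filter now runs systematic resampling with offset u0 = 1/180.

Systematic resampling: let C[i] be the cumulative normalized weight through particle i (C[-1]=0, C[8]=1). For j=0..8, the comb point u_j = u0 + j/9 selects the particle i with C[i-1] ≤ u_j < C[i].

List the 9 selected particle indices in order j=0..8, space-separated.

0 0 3 4 4 6 7 8 8

C = [4/31, 4/31, 4/31, 10/31, 14/31, 17/31, 19/31, 23/31, 1]
j=0: u_0=1/180 ∈ [0, 4/31) → index 0
j=1: u_1=7/60 ∈ [0, 4/31) → index 0
j=2: u_2=41/180 ∈ [4/31, 10/31) → index 3
j=3: u_3=61/180 ∈ [10/31, 14/31) → index 4
j=4: u_4=9/20 ∈ [10/31, 14/31) → index 4
j=5: u_5=101/180 ∈ [17/31, 19/31) → index 6
j=6: u_6=121/180 ∈ [19/31, 23/31) → index 7
j=7: u_7=47/60 ∈ [23/31, 1) → index 8
j=8: u_8=161/180 ∈ [23/31, 1) → index 8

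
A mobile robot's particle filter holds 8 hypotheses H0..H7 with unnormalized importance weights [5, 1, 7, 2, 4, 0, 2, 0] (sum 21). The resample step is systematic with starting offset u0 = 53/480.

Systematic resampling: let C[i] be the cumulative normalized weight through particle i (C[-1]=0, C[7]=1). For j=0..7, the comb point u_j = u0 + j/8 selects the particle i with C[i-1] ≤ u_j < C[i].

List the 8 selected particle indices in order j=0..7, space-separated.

C = [5/21, 2/7, 13/21, 5/7, 19/21, 19/21, 1, 1]
j=0: u_0=53/480 ∈ [0, 5/21) → index 0
j=1: u_1=113/480 ∈ [0, 5/21) → index 0
j=2: u_2=173/480 ∈ [2/7, 13/21) → index 2
j=3: u_3=233/480 ∈ [2/7, 13/21) → index 2
j=4: u_4=293/480 ∈ [2/7, 13/21) → index 2
j=5: u_5=353/480 ∈ [5/7, 19/21) → index 4
j=6: u_6=413/480 ∈ [5/7, 19/21) → index 4
j=7: u_7=473/480 ∈ [19/21, 1) → index 6

0 0 2 2 2 4 4 6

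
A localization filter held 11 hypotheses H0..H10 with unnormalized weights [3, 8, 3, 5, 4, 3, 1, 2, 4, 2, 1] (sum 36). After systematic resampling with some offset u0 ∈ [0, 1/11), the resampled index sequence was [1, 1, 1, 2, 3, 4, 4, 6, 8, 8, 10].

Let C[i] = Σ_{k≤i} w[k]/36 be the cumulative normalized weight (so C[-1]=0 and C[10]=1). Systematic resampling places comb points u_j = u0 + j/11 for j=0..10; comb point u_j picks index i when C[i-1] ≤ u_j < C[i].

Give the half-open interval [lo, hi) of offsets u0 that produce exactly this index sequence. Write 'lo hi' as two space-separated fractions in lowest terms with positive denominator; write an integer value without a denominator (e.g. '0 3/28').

C = [1/12, 11/36, 7/18, 19/36, 23/36, 13/18, 3/4, 29/36, 11/12, 35/36, 1]
j=0 picked index 1: u0 ∈ [1/12, 11/36)
j=1 picked index 1: u0 ∈ [-1/132, 85/396)
j=2 picked index 1: u0 ∈ [-13/132, 49/396)
j=3 picked index 2: u0 ∈ [13/396, 23/198)
j=4 picked index 3: u0 ∈ [5/198, 65/396)
j=5 picked index 4: u0 ∈ [29/396, 73/396)
j=6 picked index 4: u0 ∈ [-7/396, 37/396)
j=7 picked index 6: u0 ∈ [17/198, 5/44)
j=8 picked index 8: u0 ∈ [31/396, 25/132)
j=9 picked index 8: u0 ∈ [-5/396, 13/132)
j=10 picked index 10: u0 ∈ [25/396, 1/11)
intersection: [17/198, 1/11)

17/198 1/11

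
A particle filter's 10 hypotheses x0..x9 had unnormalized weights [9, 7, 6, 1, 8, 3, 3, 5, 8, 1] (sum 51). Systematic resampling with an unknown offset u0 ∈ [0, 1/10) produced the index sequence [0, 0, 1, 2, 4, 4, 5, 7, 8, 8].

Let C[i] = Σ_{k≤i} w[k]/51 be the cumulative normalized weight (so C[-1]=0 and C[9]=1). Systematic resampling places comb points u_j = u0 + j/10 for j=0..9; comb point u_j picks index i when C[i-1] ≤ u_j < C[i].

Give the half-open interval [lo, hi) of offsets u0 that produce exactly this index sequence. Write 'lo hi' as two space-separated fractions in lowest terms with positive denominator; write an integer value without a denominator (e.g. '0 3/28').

C = [3/17, 16/51, 22/51, 23/51, 31/51, 2/3, 37/51, 14/17, 50/51, 1]
j=0 picked index 0: u0 ∈ [0, 3/17)
j=1 picked index 0: u0 ∈ [-1/10, 13/170)
j=2 picked index 1: u0 ∈ [-2/85, 29/255)
j=3 picked index 2: u0 ∈ [7/510, 67/510)
j=4 picked index 4: u0 ∈ [13/255, 53/255)
j=5 picked index 4: u0 ∈ [-5/102, 11/102)
j=6 picked index 5: u0 ∈ [2/255, 1/15)
j=7 picked index 7: u0 ∈ [13/510, 21/170)
j=8 picked index 8: u0 ∈ [2/85, 46/255)
j=9 picked index 8: u0 ∈ [-13/170, 41/510)
intersection: [13/255, 1/15)

13/255 1/15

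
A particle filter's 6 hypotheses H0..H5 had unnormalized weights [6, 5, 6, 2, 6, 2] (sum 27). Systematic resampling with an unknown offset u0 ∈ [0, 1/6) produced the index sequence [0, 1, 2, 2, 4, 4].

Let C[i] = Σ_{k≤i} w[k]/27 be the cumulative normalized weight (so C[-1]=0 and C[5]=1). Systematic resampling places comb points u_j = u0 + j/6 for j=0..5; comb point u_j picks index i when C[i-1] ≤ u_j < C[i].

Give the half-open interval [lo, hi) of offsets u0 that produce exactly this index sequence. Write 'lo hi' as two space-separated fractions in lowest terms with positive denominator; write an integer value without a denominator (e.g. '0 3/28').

2/27 5/54

C = [2/9, 11/27, 17/27, 19/27, 25/27, 1]
j=0 picked index 0: u0 ∈ [0, 2/9)
j=1 picked index 1: u0 ∈ [1/18, 13/54)
j=2 picked index 2: u0 ∈ [2/27, 8/27)
j=3 picked index 2: u0 ∈ [-5/54, 7/54)
j=4 picked index 4: u0 ∈ [1/27, 7/27)
j=5 picked index 4: u0 ∈ [-7/54, 5/54)
intersection: [2/27, 5/54)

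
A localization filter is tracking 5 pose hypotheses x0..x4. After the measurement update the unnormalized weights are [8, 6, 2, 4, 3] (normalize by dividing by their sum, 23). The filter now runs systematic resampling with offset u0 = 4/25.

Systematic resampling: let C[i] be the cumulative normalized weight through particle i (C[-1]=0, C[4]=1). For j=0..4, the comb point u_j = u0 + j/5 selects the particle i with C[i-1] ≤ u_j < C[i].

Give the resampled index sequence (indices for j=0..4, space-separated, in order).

0 1 1 3 4

C = [8/23, 14/23, 16/23, 20/23, 1]
j=0: u_0=4/25 ∈ [0, 8/23) → index 0
j=1: u_1=9/25 ∈ [8/23, 14/23) → index 1
j=2: u_2=14/25 ∈ [8/23, 14/23) → index 1
j=3: u_3=19/25 ∈ [16/23, 20/23) → index 3
j=4: u_4=24/25 ∈ [20/23, 1) → index 4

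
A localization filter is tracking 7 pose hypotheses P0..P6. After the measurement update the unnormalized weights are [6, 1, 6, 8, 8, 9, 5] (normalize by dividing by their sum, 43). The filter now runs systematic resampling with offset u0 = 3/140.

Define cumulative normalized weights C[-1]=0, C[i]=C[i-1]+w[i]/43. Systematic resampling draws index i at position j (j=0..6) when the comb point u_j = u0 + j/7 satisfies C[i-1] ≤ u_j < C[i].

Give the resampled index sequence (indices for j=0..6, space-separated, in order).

0 2 3 3 4 5 5

C = [6/43, 7/43, 13/43, 21/43, 29/43, 38/43, 1]
j=0: u_0=3/140 ∈ [0, 6/43) → index 0
j=1: u_1=23/140 ∈ [7/43, 13/43) → index 2
j=2: u_2=43/140 ∈ [13/43, 21/43) → index 3
j=3: u_3=9/20 ∈ [13/43, 21/43) → index 3
j=4: u_4=83/140 ∈ [21/43, 29/43) → index 4
j=5: u_5=103/140 ∈ [29/43, 38/43) → index 5
j=6: u_6=123/140 ∈ [29/43, 38/43) → index 5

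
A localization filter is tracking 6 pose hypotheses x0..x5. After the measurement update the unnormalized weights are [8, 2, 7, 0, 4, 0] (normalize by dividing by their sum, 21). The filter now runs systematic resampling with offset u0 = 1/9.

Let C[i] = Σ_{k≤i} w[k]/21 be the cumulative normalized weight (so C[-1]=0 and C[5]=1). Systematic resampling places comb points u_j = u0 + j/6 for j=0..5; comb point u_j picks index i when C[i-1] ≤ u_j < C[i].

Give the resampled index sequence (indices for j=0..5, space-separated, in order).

0 0 1 2 2 4

C = [8/21, 10/21, 17/21, 17/21, 1, 1]
j=0: u_0=1/9 ∈ [0, 8/21) → index 0
j=1: u_1=5/18 ∈ [0, 8/21) → index 0
j=2: u_2=4/9 ∈ [8/21, 10/21) → index 1
j=3: u_3=11/18 ∈ [10/21, 17/21) → index 2
j=4: u_4=7/9 ∈ [10/21, 17/21) → index 2
j=5: u_5=17/18 ∈ [17/21, 1) → index 4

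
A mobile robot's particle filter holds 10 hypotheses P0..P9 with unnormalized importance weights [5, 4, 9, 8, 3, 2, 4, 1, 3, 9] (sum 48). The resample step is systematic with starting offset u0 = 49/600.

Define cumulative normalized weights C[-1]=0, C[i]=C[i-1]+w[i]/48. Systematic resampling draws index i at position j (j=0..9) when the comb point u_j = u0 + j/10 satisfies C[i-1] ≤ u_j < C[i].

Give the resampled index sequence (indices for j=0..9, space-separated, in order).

C = [5/48, 3/16, 3/8, 13/24, 29/48, 31/48, 35/48, 3/4, 13/16, 1]
j=0: u_0=49/600 ∈ [0, 5/48) → index 0
j=1: u_1=109/600 ∈ [5/48, 3/16) → index 1
j=2: u_2=169/600 ∈ [3/16, 3/8) → index 2
j=3: u_3=229/600 ∈ [3/8, 13/24) → index 3
j=4: u_4=289/600 ∈ [3/8, 13/24) → index 3
j=5: u_5=349/600 ∈ [13/24, 29/48) → index 4
j=6: u_6=409/600 ∈ [31/48, 35/48) → index 6
j=7: u_7=469/600 ∈ [3/4, 13/16) → index 8
j=8: u_8=529/600 ∈ [13/16, 1) → index 9
j=9: u_9=589/600 ∈ [13/16, 1) → index 9

0 1 2 3 3 4 6 8 9 9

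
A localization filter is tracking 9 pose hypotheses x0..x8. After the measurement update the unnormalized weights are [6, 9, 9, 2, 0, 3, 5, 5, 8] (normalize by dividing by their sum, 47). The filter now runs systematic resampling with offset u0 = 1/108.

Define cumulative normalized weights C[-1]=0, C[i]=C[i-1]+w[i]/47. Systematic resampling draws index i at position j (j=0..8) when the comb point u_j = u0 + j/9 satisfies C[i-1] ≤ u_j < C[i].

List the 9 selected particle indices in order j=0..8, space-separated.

C = [6/47, 15/47, 24/47, 26/47, 26/47, 29/47, 34/47, 39/47, 1]
j=0: u_0=1/108 ∈ [0, 6/47) → index 0
j=1: u_1=13/108 ∈ [0, 6/47) → index 0
j=2: u_2=25/108 ∈ [6/47, 15/47) → index 1
j=3: u_3=37/108 ∈ [15/47, 24/47) → index 2
j=4: u_4=49/108 ∈ [15/47, 24/47) → index 2
j=5: u_5=61/108 ∈ [26/47, 29/47) → index 5
j=6: u_6=73/108 ∈ [29/47, 34/47) → index 6
j=7: u_7=85/108 ∈ [34/47, 39/47) → index 7
j=8: u_8=97/108 ∈ [39/47, 1) → index 8

0 0 1 2 2 5 6 7 8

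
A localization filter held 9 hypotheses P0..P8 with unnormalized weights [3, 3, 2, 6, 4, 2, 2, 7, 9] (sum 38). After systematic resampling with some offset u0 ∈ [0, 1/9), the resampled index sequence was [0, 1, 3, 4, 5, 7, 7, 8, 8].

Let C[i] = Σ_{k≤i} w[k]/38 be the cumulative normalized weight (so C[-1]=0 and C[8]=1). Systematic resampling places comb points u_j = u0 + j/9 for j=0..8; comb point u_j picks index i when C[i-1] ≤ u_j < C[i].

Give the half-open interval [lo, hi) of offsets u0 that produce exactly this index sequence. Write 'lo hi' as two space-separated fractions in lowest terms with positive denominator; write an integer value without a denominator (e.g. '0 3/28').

2/57 8/171

C = [3/38, 3/19, 4/19, 7/19, 9/19, 10/19, 11/19, 29/38, 1]
j=0 picked index 0: u0 ∈ [0, 3/38)
j=1 picked index 1: u0 ∈ [-11/342, 8/171)
j=2 picked index 3: u0 ∈ [-2/171, 25/171)
j=3 picked index 4: u0 ∈ [2/57, 8/57)
j=4 picked index 5: u0 ∈ [5/171, 14/171)
j=5 picked index 7: u0 ∈ [4/171, 71/342)
j=6 picked index 7: u0 ∈ [-5/57, 11/114)
j=7 picked index 8: u0 ∈ [-5/342, 2/9)
j=8 picked index 8: u0 ∈ [-43/342, 1/9)
intersection: [2/57, 8/171)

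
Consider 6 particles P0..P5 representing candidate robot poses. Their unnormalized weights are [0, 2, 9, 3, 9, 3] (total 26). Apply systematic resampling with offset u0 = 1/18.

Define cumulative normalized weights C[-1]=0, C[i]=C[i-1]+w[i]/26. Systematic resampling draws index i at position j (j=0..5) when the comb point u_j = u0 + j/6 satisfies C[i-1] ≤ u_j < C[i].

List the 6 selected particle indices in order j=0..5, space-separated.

C = [0, 1/13, 11/26, 7/13, 23/26, 1]
j=0: u_0=1/18 ∈ [0, 1/13) → index 1
j=1: u_1=2/9 ∈ [1/13, 11/26) → index 2
j=2: u_2=7/18 ∈ [1/13, 11/26) → index 2
j=3: u_3=5/9 ∈ [7/13, 23/26) → index 4
j=4: u_4=13/18 ∈ [7/13, 23/26) → index 4
j=5: u_5=8/9 ∈ [23/26, 1) → index 5

1 2 2 4 4 5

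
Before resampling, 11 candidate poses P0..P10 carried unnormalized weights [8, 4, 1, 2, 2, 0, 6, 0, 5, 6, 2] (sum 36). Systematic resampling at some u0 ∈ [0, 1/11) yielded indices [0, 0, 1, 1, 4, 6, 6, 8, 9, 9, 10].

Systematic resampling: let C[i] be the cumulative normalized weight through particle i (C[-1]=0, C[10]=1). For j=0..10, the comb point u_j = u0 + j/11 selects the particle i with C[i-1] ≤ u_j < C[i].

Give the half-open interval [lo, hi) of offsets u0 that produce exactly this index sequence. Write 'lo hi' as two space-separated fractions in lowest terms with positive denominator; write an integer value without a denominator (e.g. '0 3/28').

7/132 2/33

C = [2/9, 1/3, 13/36, 5/12, 17/36, 17/36, 23/36, 23/36, 7/9, 17/18, 1]
j=0 picked index 0: u0 ∈ [0, 2/9)
j=1 picked index 0: u0 ∈ [-1/11, 13/99)
j=2 picked index 1: u0 ∈ [4/99, 5/33)
j=3 picked index 1: u0 ∈ [-5/99, 2/33)
j=4 picked index 4: u0 ∈ [7/132, 43/396)
j=5 picked index 6: u0 ∈ [7/396, 73/396)
j=6 picked index 6: u0 ∈ [-29/396, 37/396)
j=7 picked index 8: u0 ∈ [1/396, 14/99)
j=8 picked index 9: u0 ∈ [5/99, 43/198)
j=9 picked index 9: u0 ∈ [-4/99, 25/198)
j=10 picked index 10: u0 ∈ [7/198, 1/11)
intersection: [7/132, 2/33)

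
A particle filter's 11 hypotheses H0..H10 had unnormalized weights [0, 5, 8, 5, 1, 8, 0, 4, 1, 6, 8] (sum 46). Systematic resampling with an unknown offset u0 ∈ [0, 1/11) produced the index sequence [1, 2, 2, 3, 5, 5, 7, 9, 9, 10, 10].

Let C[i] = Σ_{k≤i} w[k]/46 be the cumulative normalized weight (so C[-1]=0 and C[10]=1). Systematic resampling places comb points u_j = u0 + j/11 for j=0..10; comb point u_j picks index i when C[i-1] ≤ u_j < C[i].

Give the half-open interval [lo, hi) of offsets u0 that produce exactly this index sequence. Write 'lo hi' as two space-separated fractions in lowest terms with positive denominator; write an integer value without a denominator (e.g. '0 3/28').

C = [0, 5/46, 13/46, 9/23, 19/46, 27/46, 27/46, 31/46, 16/23, 19/23, 1]
j=0 picked index 1: u0 ∈ [0, 5/46)
j=1 picked index 2: u0 ∈ [9/506, 97/506)
j=2 picked index 2: u0 ∈ [-37/506, 51/506)
j=3 picked index 3: u0 ∈ [5/506, 30/253)
j=4 picked index 5: u0 ∈ [25/506, 113/506)
j=5 picked index 5: u0 ∈ [-21/506, 67/506)
j=6 picked index 7: u0 ∈ [21/506, 65/506)
j=7 picked index 9: u0 ∈ [15/253, 48/253)
j=8 picked index 9: u0 ∈ [-8/253, 25/253)
j=9 picked index 10: u0 ∈ [2/253, 2/11)
j=10 picked index 10: u0 ∈ [-21/253, 1/11)
intersection: [15/253, 1/11)

15/253 1/11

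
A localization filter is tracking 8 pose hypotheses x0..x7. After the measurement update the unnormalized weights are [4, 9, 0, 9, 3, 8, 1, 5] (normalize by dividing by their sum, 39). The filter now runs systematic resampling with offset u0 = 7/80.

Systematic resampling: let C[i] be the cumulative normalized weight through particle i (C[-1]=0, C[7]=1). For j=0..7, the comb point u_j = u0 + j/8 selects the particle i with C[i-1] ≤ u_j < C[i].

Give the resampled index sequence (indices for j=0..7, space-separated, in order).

C = [4/39, 1/3, 1/3, 22/39, 25/39, 11/13, 34/39, 1]
j=0: u_0=7/80 ∈ [0, 4/39) → index 0
j=1: u_1=17/80 ∈ [4/39, 1/3) → index 1
j=2: u_2=27/80 ∈ [1/3, 22/39) → index 3
j=3: u_3=37/80 ∈ [1/3, 22/39) → index 3
j=4: u_4=47/80 ∈ [22/39, 25/39) → index 4
j=5: u_5=57/80 ∈ [25/39, 11/13) → index 5
j=6: u_6=67/80 ∈ [25/39, 11/13) → index 5
j=7: u_7=77/80 ∈ [34/39, 1) → index 7

0 1 3 3 4 5 5 7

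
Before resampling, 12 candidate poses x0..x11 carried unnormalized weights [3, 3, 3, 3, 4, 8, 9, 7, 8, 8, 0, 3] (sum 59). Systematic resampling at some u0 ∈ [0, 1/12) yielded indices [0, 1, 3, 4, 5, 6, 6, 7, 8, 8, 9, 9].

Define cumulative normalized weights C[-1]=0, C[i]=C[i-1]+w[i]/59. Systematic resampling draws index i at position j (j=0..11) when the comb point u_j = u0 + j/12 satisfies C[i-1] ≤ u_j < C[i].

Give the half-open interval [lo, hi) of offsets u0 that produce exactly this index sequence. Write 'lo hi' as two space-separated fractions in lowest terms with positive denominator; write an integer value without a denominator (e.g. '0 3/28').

2/177 13/708

C = [3/59, 6/59, 9/59, 12/59, 16/59, 24/59, 33/59, 40/59, 48/59, 56/59, 56/59, 1]
j=0 picked index 0: u0 ∈ [0, 3/59)
j=1 picked index 1: u0 ∈ [-23/708, 13/708)
j=2 picked index 3: u0 ∈ [-5/354, 13/354)
j=3 picked index 4: u0 ∈ [-11/236, 5/236)
j=4 picked index 5: u0 ∈ [-11/177, 13/177)
j=5 picked index 6: u0 ∈ [-7/708, 101/708)
j=6 picked index 6: u0 ∈ [-11/118, 7/118)
j=7 picked index 7: u0 ∈ [-17/708, 67/708)
j=8 picked index 8: u0 ∈ [2/177, 26/177)
j=9 picked index 8: u0 ∈ [-17/236, 15/236)
j=10 picked index 9: u0 ∈ [-7/354, 41/354)
j=11 picked index 9: u0 ∈ [-73/708, 23/708)
intersection: [2/177, 13/708)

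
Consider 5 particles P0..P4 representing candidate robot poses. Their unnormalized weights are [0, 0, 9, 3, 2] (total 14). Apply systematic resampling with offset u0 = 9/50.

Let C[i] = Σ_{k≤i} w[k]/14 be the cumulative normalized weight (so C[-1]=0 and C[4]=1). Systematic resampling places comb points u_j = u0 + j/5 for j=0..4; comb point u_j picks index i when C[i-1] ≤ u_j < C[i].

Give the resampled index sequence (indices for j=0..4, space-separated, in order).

2 2 2 3 4

C = [0, 0, 9/14, 6/7, 1]
j=0: u_0=9/50 ∈ [0, 9/14) → index 2
j=1: u_1=19/50 ∈ [0, 9/14) → index 2
j=2: u_2=29/50 ∈ [0, 9/14) → index 2
j=3: u_3=39/50 ∈ [9/14, 6/7) → index 3
j=4: u_4=49/50 ∈ [6/7, 1) → index 4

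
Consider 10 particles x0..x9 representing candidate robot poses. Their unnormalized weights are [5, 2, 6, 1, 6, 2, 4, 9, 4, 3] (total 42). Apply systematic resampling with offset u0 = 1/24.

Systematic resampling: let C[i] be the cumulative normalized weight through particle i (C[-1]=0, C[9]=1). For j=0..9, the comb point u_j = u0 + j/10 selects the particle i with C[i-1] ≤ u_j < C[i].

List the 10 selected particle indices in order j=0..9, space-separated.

0 1 2 4 4 6 7 7 8 9

C = [5/42, 1/6, 13/42, 1/3, 10/21, 11/21, 13/21, 5/6, 13/14, 1]
j=0: u_0=1/24 ∈ [0, 5/42) → index 0
j=1: u_1=17/120 ∈ [5/42, 1/6) → index 1
j=2: u_2=29/120 ∈ [1/6, 13/42) → index 2
j=3: u_3=41/120 ∈ [1/3, 10/21) → index 4
j=4: u_4=53/120 ∈ [1/3, 10/21) → index 4
j=5: u_5=13/24 ∈ [11/21, 13/21) → index 6
j=6: u_6=77/120 ∈ [13/21, 5/6) → index 7
j=7: u_7=89/120 ∈ [13/21, 5/6) → index 7
j=8: u_8=101/120 ∈ [5/6, 13/14) → index 8
j=9: u_9=113/120 ∈ [13/14, 1) → index 9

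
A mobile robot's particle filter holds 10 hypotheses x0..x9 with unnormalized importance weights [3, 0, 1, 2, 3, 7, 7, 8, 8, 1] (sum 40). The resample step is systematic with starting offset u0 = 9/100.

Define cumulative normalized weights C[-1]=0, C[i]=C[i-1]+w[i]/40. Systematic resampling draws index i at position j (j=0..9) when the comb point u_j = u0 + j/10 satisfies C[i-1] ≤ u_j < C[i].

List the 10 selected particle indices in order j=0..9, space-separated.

C = [3/40, 3/40, 1/10, 3/20, 9/40, 2/5, 23/40, 31/40, 39/40, 1]
j=0: u_0=9/100 ∈ [3/40, 1/10) → index 2
j=1: u_1=19/100 ∈ [3/20, 9/40) → index 4
j=2: u_2=29/100 ∈ [9/40, 2/5) → index 5
j=3: u_3=39/100 ∈ [9/40, 2/5) → index 5
j=4: u_4=49/100 ∈ [2/5, 23/40) → index 6
j=5: u_5=59/100 ∈ [23/40, 31/40) → index 7
j=6: u_6=69/100 ∈ [23/40, 31/40) → index 7
j=7: u_7=79/100 ∈ [31/40, 39/40) → index 8
j=8: u_8=89/100 ∈ [31/40, 39/40) → index 8
j=9: u_9=99/100 ∈ [39/40, 1) → index 9

2 4 5 5 6 7 7 8 8 9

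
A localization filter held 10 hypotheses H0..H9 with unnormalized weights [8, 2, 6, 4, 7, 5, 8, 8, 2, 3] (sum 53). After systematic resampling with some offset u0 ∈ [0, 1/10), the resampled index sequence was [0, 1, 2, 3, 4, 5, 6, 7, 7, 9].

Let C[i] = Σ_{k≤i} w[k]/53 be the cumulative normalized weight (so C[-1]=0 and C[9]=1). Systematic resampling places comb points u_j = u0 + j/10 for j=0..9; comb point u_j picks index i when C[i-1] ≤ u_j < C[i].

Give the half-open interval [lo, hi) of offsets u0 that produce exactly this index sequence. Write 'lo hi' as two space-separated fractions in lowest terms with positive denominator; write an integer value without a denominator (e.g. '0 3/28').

29/530 41/530

C = [8/53, 10/53, 16/53, 20/53, 27/53, 32/53, 40/53, 48/53, 50/53, 1]
j=0 picked index 0: u0 ∈ [0, 8/53)
j=1 picked index 1: u0 ∈ [27/530, 47/530)
j=2 picked index 2: u0 ∈ [-3/265, 27/265)
j=3 picked index 3: u0 ∈ [1/530, 41/530)
j=4 picked index 4: u0 ∈ [-6/265, 29/265)
j=5 picked index 5: u0 ∈ [1/106, 11/106)
j=6 picked index 6: u0 ∈ [1/265, 41/265)
j=7 picked index 7: u0 ∈ [29/530, 109/530)
j=8 picked index 7: u0 ∈ [-12/265, 28/265)
j=9 picked index 9: u0 ∈ [23/530, 1/10)
intersection: [29/530, 41/530)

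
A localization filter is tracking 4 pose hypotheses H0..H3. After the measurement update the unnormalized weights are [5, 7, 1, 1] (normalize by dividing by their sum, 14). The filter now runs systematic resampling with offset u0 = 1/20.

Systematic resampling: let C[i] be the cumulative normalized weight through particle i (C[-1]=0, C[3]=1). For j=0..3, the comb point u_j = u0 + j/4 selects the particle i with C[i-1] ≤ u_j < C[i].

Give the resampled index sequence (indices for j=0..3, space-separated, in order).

C = [5/14, 6/7, 13/14, 1]
j=0: u_0=1/20 ∈ [0, 5/14) → index 0
j=1: u_1=3/10 ∈ [0, 5/14) → index 0
j=2: u_2=11/20 ∈ [5/14, 6/7) → index 1
j=3: u_3=4/5 ∈ [5/14, 6/7) → index 1

0 0 1 1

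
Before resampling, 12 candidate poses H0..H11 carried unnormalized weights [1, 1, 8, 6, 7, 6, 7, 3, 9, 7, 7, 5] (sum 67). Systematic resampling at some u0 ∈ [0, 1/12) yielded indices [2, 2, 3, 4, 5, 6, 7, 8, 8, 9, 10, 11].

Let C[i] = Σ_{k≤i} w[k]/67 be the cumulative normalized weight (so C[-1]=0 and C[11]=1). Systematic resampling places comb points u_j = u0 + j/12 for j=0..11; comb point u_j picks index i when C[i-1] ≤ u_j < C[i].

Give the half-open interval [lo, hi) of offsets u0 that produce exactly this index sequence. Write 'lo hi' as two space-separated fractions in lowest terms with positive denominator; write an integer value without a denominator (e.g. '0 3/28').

5/134 10/201

C = [1/67, 2/67, 10/67, 16/67, 23/67, 29/67, 36/67, 39/67, 48/67, 55/67, 62/67, 1]
j=0 picked index 2: u0 ∈ [2/67, 10/67)
j=1 picked index 2: u0 ∈ [-43/804, 53/804)
j=2 picked index 3: u0 ∈ [-7/402, 29/402)
j=3 picked index 4: u0 ∈ [-3/268, 25/268)
j=4 picked index 5: u0 ∈ [2/201, 20/201)
j=5 picked index 6: u0 ∈ [13/804, 97/804)
j=6 picked index 7: u0 ∈ [5/134, 11/134)
j=7 picked index 8: u0 ∈ [-1/804, 107/804)
j=8 picked index 8: u0 ∈ [-17/201, 10/201)
j=9 picked index 9: u0 ∈ [-9/268, 19/268)
j=10 picked index 10: u0 ∈ [-5/402, 37/402)
j=11 picked index 11: u0 ∈ [7/804, 1/12)
intersection: [5/134, 10/201)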